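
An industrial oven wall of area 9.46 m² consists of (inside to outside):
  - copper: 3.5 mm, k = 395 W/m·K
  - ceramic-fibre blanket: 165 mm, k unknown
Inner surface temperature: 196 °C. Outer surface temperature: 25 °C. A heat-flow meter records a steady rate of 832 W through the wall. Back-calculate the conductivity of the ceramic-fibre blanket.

k ≈ 0.0849 W/(m·K)

Model the wall as resistances in series:
R_copper = L/(kA) = 0.0035/(395×9.46) = 9.367×10^-7 K/W
Sum of known resistances R_other = 9.367×10^-7 K/W
Total R = ΔT/Q = 171/832 = 0.2055 K/W
R_ceramic-fibre blanket = R_total − R_other = 0.2055 K/W
k = L/(R·A) = 0.165/(0.2055×9.46)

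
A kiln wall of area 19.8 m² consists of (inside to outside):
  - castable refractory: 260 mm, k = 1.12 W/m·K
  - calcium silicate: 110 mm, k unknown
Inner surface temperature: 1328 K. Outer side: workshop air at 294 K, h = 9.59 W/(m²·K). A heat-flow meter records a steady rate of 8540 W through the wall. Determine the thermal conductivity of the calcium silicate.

Model the wall as resistances in series:
R_castable refractory = L/(kA) = 0.26/(1.12×19.8) = 0.01172 K/W
R_outer film = 1/(h_o·A) = 1/(9.59×19.8) = 0.005266 K/W
Sum of known resistances R_other = 0.01699 K/W
Total R = ΔT/Q = 1034/8540 = 0.1211 K/W
R_calcium silicate = R_total − R_other = 0.1041 K/W
k = L/(R·A) = 0.11/(0.1041×19.8)

k ≈ 0.0534 W/(m·K)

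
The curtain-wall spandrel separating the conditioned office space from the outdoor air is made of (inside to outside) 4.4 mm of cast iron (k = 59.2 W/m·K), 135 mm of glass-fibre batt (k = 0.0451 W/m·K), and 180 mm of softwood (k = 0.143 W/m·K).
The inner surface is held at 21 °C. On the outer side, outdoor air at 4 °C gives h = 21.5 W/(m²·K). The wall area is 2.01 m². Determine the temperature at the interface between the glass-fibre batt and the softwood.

T ≈ 9.16 °C

Using the resistance-network approach (series):
R_cast iron = L/(kA) = 0.0044/(59.2×2.01) = 3.698×10^-5 K/W
R_glass-fibre batt = L/(kA) = 0.135/(0.0451×2.01) = 1.489 K/W
R_softwood = L/(kA) = 0.18/(0.143×2.01) = 0.6262 K/W
R_outer film = 1/(h_o·A) = 1/(21.5×2.01) = 0.02314 K/W
R_total = 2.139 K/W;  Q = ΔT/R_total = 17/2.139 = 7.949 W
T_interface = T_inner − Q·ΣR(inner→interface) = 21 − 7.95×1.489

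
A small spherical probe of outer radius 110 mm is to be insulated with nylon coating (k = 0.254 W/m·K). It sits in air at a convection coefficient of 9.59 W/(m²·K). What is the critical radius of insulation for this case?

r_cr ≈ 53 mm

For a sphere r_cr = 2k/h = 2×0.254/9.59
r_cr = 53 mm; since the bare radius (110 mm) is above r_cr, any added insulation will reduce heat loss.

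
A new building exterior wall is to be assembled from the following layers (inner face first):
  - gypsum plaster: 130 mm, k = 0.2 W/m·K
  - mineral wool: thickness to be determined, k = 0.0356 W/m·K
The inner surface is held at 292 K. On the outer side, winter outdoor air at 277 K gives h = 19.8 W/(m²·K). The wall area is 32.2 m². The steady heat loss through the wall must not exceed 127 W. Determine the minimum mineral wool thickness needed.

Series thermal resistances:
R_gypsum plaster = L/(kA) = 0.13/(0.2×32.2) = 0.02019 K/W
R_outer film = 1/(h_o·A) = 1/(19.8×32.2) = 0.001568 K/W
Sum of the known resistances R_other = 0.02175 K/W
Required total resistance R_tot = ΔT/Q_allow = 15/127 = 0.1181 K/W
R_mineral wool = R_tot − R_other = 0.09636 K/W
L = R·k·A = 0.09636×0.0356×32.2

L ≈ 110 mm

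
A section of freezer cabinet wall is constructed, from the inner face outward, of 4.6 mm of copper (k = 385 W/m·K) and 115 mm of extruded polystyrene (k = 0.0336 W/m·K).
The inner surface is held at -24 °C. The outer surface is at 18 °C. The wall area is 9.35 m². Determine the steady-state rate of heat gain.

Series thermal resistances:
R_copper = L/(kA) = 0.0046/(385×9.35) = 1.278×10^-6 K/W
R_extruded polystyrene = L/(kA) = 0.115/(0.0336×9.35) = 0.3661 K/W
R_total = 0.3661 K/W
Q = ΔT / R_total = 42 / 0.3661

Q ≈ 115 W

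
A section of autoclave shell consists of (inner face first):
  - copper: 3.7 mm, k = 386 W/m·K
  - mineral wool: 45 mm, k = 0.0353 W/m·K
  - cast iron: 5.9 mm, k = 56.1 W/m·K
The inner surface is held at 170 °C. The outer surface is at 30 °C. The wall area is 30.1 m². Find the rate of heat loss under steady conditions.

Model the wall as resistances in series:
R_copper = L/(kA) = 0.0037/(386×30.1) = 3.185×10^-7 K/W
R_mineral wool = L/(kA) = 0.045/(0.0353×30.1) = 0.04235 K/W
R_cast iron = L/(kA) = 0.0059/(56.1×30.1) = 3.494×10^-6 K/W
R_total = 0.04236 K/W
Q = ΔT / R_total = 140 / 0.04236

Q ≈ 3310 W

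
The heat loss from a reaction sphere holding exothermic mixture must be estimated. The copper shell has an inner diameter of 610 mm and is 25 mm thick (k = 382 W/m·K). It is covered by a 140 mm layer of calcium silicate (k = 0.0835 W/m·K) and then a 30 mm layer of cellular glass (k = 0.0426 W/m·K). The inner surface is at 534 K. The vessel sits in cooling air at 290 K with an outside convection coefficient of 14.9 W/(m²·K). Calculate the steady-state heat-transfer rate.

Q ≈ 218 W

Radial (spherical) resistances in series:
R_copper shell = (1/0.305 − 1/0.33)/(4π×382) = 5.174×10^-5 K/W
R_calcium silicate = (1/0.33 − 1/0.47)/(4π×0.0835) = 0.8602 K/W
R_cellular glass = (1/0.47 − 1/0.5)/(4π×0.0426) = 0.2385 K/W
R_outer film = 1/(h·4πr_o²) = 1/(14.9×4π×0.5²) = 0.02136 K/W
R_total = 1.12 K/W
Q = ΔT/R_total = 244/1.12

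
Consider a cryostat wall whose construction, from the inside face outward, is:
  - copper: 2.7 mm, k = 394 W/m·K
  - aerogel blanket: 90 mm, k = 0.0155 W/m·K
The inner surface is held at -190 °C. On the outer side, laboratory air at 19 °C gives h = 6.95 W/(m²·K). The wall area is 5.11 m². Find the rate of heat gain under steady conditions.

Using the resistance-network approach (series):
R_copper = L/(kA) = 0.0027/(394×5.11) = 1.341×10^-6 K/W
R_aerogel blanket = L/(kA) = 0.09/(0.0155×5.11) = 1.136 K/W
R_outer film = 1/(h_o·A) = 1/(6.95×5.11) = 0.02816 K/W
R_total = 1.164 K/W
Q = ΔT / R_total = 209 / 1.164

Q ≈ 179 W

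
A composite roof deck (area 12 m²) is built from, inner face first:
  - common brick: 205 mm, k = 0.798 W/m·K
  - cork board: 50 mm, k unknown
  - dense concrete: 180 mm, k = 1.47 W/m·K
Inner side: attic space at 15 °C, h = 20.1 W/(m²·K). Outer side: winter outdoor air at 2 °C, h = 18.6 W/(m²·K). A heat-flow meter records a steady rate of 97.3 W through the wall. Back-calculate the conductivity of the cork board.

Series thermal resistances:
R_inner film = 1/(h_i·A) = 1/(20.1×12) = 0.004146 K/W
R_common brick = L/(kA) = 0.205/(0.798×12) = 0.02141 K/W
R_dense concrete = L/(kA) = 0.18/(1.47×12) = 0.0102 K/W
R_outer film = 1/(h_o·A) = 1/(18.6×12) = 0.00448 K/W
Sum of known resistances R_other = 0.04024 K/W
Total R = ΔT/Q = 13/97.3 = 0.1336 K/W
R_cork board = R_total − R_other = 0.09337 K/W
k = L/(R·A) = 0.05/(0.09337×12)

k ≈ 0.0446 W/(m·K)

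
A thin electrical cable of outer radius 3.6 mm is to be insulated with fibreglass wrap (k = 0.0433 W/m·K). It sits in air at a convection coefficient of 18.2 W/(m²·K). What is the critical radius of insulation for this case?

r_cr ≈ 2.38 mm

For a cylinder r_cr = k/h = 0.0433/18.2
r_cr = 2.38 mm; since the bare radius (3.6 mm) is above r_cr, any added insulation will reduce heat loss.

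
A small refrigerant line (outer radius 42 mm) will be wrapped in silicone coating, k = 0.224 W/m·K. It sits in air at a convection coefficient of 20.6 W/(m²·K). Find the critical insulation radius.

For a cylinder r_cr = k/h = 0.224/20.6
r_cr = 10.9 mm; since the bare radius (42 mm) is above r_cr, any added insulation will reduce heat loss.

r_cr ≈ 10.9 mm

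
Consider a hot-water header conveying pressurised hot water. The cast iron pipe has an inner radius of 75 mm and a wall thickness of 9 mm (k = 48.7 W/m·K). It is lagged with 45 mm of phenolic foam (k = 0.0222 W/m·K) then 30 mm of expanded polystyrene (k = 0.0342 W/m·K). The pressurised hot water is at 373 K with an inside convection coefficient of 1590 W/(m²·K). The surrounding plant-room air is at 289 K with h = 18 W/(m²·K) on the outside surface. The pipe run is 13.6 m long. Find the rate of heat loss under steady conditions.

Q ≈ 278 W

For a radial system each layer contributes R = ln(r_out/r_in)/(2πkL); films add R = 1/(hA).
R_inner film = 1/(h_i·2πr₁L) = 1/(1590×2π×0.075×13.6) = 9.813×10^-5 K/W
R_cast iron pipe wall = ln(84/75)/(2π×48.7×13.6) = 2.723×10^-5 K/W
R_phenolic foam = ln(129/84)/(2π×0.0222×13.6) = 0.2261 K/W
R_expanded polystyrene = ln(159/129)/(2π×0.0342×13.6) = 0.07155 K/W
R_outer film = 1/(h_o·2πr_oL) = 1/(18×2π×0.159×13.6) = 0.004089 K/W
R_total = 0.3019 K/W
Q = ΔT/R_total = 84/0.3019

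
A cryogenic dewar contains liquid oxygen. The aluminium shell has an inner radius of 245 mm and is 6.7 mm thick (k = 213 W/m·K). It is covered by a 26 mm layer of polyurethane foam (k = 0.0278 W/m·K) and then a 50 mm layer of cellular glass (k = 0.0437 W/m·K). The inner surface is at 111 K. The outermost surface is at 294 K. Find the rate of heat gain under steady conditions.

Each spherical layer contributes R = (1/r_i − 1/r_o)/(4πk):
R_aluminium shell = (1/0.245 − 1/0.2517)/(4π×213) = 4.059×10^-5 K/W
R_polyurethane foam = (1/0.2517 − 1/0.2777)/(4π×0.0278) = 1.065 K/W
R_cellular glass = (1/0.2777 − 1/0.3277)/(4π×0.0437) = 1.001 K/W
R_total = 2.065 K/W
Q = ΔT/R_total = 183/2.065

Q ≈ 88.6 W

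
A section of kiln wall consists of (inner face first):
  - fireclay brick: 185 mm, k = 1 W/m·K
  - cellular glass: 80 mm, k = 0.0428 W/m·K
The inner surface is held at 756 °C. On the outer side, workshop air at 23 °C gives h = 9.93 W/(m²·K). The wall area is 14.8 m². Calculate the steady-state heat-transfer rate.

Using the resistance-network approach (series):
R_fireclay brick = L/(kA) = 0.185/(1×14.8) = 0.0125 K/W
R_cellular glass = L/(kA) = 0.08/(0.0428×14.8) = 0.1263 K/W
R_outer film = 1/(h_o·A) = 1/(9.93×14.8) = 0.006804 K/W
R_total = 0.1456 K/W
Q = ΔT / R_total = 733 / 0.1456

Q ≈ 5030 W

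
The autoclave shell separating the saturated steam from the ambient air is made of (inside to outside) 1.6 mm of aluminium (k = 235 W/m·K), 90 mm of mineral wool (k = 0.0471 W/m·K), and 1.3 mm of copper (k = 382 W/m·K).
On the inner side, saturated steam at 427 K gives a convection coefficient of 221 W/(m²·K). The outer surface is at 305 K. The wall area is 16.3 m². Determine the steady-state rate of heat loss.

Thermal resistances in series:
R_inner film = 1/(h_i·A) = 1/(221×16.3) = 2.776×10^-4 K/W
R_aluminium = L/(kA) = 0.0016/(235×16.3) = 4.177×10^-7 K/W
R_mineral wool = L/(kA) = 0.09/(0.0471×16.3) = 0.1172 K/W
R_copper = L/(kA) = 0.0013/(382×16.3) = 2.088×10^-7 K/W
R_total = 0.1175 K/W
Q = ΔT / R_total = 122 / 0.1175

Q ≈ 1040 W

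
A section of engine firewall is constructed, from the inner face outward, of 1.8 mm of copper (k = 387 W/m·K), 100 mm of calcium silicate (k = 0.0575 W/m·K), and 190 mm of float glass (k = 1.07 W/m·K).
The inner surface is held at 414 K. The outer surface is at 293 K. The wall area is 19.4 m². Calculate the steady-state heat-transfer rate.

Q ≈ 1220 W

Series thermal resistances:
R_copper = L/(kA) = 0.0018/(387×19.4) = 2.398×10^-7 K/W
R_calcium silicate = L/(kA) = 0.1/(0.0575×19.4) = 0.08965 K/W
R_float glass = L/(kA) = 0.19/(1.07×19.4) = 0.009153 K/W
R_total = 0.0988 K/W
Q = ΔT / R_total = 121 / 0.0988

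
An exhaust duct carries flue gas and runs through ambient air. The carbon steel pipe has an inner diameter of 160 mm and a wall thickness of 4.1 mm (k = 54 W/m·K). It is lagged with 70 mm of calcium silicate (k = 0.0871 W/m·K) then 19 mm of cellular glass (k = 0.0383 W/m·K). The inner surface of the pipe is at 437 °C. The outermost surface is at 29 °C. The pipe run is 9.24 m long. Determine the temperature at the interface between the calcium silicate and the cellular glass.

Cylindrical conduction, so R = ln(r₂/r₁)/(2πkL) per layer, in series:
R_carbon steel pipe wall = ln(84.1/80)/(2π×54×9.24) = 1.594×10^-5 K/W
R_calcium silicate = ln(154.1/84.1)/(2π×0.0871×9.24) = 0.1198 K/W
R_cellular glass = ln(173.1/154.1)/(2π×0.0383×9.24) = 0.05229 K/W
R_total = 0.1721 K/W
Q = ΔT/R_total = 408/0.1721
Q = 2370 W
T_interface = T_inner − Q·ΣR(inner→interface) = 437 − 2370×0.1198

T ≈ 153 °C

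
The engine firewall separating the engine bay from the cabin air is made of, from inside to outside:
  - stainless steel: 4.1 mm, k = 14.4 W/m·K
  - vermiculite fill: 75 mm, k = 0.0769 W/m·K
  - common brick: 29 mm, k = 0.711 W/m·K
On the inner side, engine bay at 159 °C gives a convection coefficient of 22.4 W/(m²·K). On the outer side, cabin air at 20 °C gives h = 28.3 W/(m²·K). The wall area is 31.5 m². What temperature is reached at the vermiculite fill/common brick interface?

T ≈ 29.7 °C

Using the resistance-network approach (series):
R_inner film = 1/(h_i·A) = 1/(22.4×31.5) = 0.001417 K/W
R_stainless steel = L/(kA) = 0.0041/(14.4×31.5) = 9.039×10^-6 K/W
R_vermiculite fill = L/(kA) = 0.075/(0.0769×31.5) = 0.03096 K/W
R_common brick = L/(kA) = 0.029/(0.711×31.5) = 0.001295 K/W
R_outer film = 1/(h_o·A) = 1/(28.3×31.5) = 0.001122 K/W
R_total = 0.0348 K/W;  Q = ΔT/R_total = 139/0.0348 = 3994 W
T_interface = T_inner − Q·ΣR(inner→interface) = 159 − 3990×0.03239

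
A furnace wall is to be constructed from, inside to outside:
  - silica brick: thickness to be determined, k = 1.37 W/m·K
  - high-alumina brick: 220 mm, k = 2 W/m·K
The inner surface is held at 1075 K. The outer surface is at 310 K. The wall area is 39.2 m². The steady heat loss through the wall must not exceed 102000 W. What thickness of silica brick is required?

Using the resistance-network approach (series):
R_high-alumina brick = L/(kA) = 0.22/(2×39.2) = 0.002806 K/W
Sum of the known resistances R_other = 0.002806 K/W
Required total resistance R_tot = ΔT/Q_allow = 765/102000 = 0.0075 K/W
R_silica brick = R_tot − R_other = 0.004694 K/W
L = R·k·A = 0.004694×1.37×39.2

L ≈ 252 mm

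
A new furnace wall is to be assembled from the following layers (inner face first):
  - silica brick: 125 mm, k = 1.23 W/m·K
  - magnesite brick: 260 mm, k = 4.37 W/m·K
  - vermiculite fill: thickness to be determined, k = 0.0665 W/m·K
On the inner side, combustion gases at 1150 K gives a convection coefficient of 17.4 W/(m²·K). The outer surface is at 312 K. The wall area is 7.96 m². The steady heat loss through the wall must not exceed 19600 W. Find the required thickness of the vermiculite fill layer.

L ≈ 8.1 mm

Thermal resistances in series:
R_inner film = 1/(h_i·A) = 1/(17.4×7.96) = 0.00722 K/W
R_silica brick = L/(kA) = 0.125/(1.23×7.96) = 0.01277 K/W
R_magnesite brick = L/(kA) = 0.26/(4.37×7.96) = 0.007474 K/W
Sum of the known resistances R_other = 0.02746 K/W
Required total resistance R_tot = ΔT/Q_allow = 838/19600 = 0.04276 K/W
R_vermiculite fill = R_tot − R_other = 0.01529 K/W
L = R·k·A = 0.01529×0.0665×7.96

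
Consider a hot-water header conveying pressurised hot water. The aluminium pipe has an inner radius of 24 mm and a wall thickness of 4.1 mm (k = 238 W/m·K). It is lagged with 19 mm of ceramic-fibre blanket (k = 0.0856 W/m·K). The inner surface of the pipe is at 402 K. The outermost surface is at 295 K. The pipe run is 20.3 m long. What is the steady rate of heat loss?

Per-layer cylindrical resistances, series-summed:
R_aluminium pipe wall = ln(28.1/24)/(2π×238×20.3) = 5.195×10^-6 K/W
R_ceramic-fibre blanket = ln(47.1/28.1)/(2π×0.0856×20.3) = 0.04731 K/W
R_total = 0.04731 K/W
Q = ΔT/R_total = 107/0.04731

Q ≈ 2260 W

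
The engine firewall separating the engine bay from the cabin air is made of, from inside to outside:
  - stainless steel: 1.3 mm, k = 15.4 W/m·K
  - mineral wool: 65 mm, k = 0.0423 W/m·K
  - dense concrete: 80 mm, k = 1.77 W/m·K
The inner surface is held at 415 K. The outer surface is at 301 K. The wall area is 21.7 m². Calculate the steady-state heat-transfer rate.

Q ≈ 1560 W

Model the wall as resistances in series:
R_stainless steel = L/(kA) = 0.0013/(15.4×21.7) = 3.89×10^-6 K/W
R_mineral wool = L/(kA) = 0.065/(0.0423×21.7) = 0.07081 K/W
R_dense concrete = L/(kA) = 0.08/(1.77×21.7) = 0.002083 K/W
R_total = 0.0729 K/W
Q = ΔT / R_total = 114 / 0.0729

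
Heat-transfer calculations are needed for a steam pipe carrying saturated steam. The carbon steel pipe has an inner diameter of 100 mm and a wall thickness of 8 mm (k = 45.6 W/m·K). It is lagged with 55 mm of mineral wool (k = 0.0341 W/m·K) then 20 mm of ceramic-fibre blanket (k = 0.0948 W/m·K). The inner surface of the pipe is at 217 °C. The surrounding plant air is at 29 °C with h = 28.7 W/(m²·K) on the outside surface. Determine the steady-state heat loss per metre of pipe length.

Radial resistances (cylindrical: R_cond = ln(r_o/r_i)/(2πkL), R_conv = 1/(h·2πrL)):
R_carbon steel pipe wall = ln(58/50)/(2π×45.6×1) = 5.18×10^-4 K/W
R_mineral wool = ln(113/58)/(2π×0.0341×1) = 3.113 K/W
R_ceramic-fibre blanket = ln(133/113)/(2π×0.0948×1) = 0.2736 K/W
R_outer film = 1/(h_o·2πr_oL) = 1/(28.7×2π×0.133×1) = 0.0417 K/W
R_total = 3.429 K/W
Q = ΔT/R_total = 188/3.429

q′ ≈ 54.8 W/m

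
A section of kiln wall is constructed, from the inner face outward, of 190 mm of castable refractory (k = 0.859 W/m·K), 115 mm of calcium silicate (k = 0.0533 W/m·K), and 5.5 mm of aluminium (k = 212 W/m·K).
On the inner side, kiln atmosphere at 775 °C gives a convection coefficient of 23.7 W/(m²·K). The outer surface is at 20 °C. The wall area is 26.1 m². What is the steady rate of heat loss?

Series thermal resistances:
R_inner film = 1/(h_i·A) = 1/(23.7×26.1) = 0.001617 K/W
R_castable refractory = L/(kA) = 0.19/(0.859×26.1) = 0.008475 K/W
R_calcium silicate = L/(kA) = 0.115/(0.0533×26.1) = 0.08267 K/W
R_aluminium = L/(kA) = 0.0055/(212×26.1) = 9.94×10^-7 K/W
R_total = 0.09276 K/W
Q = ΔT / R_total = 755 / 0.09276

Q ≈ 8140 W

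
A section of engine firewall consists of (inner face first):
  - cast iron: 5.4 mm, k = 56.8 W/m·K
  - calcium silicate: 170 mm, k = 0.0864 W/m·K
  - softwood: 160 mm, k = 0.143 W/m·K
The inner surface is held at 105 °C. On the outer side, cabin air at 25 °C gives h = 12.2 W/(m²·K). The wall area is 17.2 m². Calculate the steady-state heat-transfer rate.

Using the resistance-network approach (series):
R_cast iron = L/(kA) = 0.0054/(56.8×17.2) = 5.527×10^-6 K/W
R_calcium silicate = L/(kA) = 0.17/(0.0864×17.2) = 0.1144 K/W
R_softwood = L/(kA) = 0.16/(0.143×17.2) = 0.06505 K/W
R_outer film = 1/(h_o·A) = 1/(12.2×17.2) = 0.004766 K/W
R_total = 0.1842 K/W
Q = ΔT / R_total = 80 / 0.1842

Q ≈ 434 W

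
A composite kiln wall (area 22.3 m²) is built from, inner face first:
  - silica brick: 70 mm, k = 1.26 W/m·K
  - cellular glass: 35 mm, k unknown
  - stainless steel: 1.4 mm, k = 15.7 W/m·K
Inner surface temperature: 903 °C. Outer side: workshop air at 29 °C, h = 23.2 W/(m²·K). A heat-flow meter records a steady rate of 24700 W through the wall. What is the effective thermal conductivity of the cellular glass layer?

Using the resistance-network approach (series):
R_silica brick = L/(kA) = 0.07/(1.26×22.3) = 0.002491 K/W
R_stainless steel = L/(kA) = 0.0014/(15.7×22.3) = 3.999×10^-6 K/W
R_outer film = 1/(h_o·A) = 1/(23.2×22.3) = 0.001933 K/W
Sum of known resistances R_other = 0.004428 K/W
Total R = ΔT/Q = 874/24700 = 0.03538 K/W
R_cellular glass = R_total − R_other = 0.03096 K/W
k = L/(R·A) = 0.035/(0.03096×22.3)

k ≈ 0.0507 W/(m·K)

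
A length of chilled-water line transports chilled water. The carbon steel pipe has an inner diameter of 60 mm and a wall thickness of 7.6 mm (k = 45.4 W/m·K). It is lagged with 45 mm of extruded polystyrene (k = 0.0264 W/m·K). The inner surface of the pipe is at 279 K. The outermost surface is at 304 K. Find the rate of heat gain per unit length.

q′ ≈ 5.27 W/m

Radial resistances (cylindrical: R_cond = ln(r_o/r_i)/(2πkL), R_conv = 1/(h·2πrL)):
R_carbon steel pipe wall = ln(37.6/30)/(2π×45.4×1) = 7.916×10^-4 K/W
R_extruded polystyrene = ln(82.6/37.6)/(2π×0.0264×1) = 4.745 K/W
R_total = 4.745 K/W
Q = ΔT/R_total = 25/4.745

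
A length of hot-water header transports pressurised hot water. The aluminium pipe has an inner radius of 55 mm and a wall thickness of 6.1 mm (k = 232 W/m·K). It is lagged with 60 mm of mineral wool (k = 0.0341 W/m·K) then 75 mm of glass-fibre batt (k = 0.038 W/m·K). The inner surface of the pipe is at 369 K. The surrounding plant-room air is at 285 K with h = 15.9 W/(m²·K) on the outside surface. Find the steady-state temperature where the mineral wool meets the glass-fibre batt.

Cylindrical conduction, so R = ln(r₂/r₁)/(2πkL) per layer, in series:
R_aluminium pipe wall = ln(61.1/55)/(2π×232×1) = 7.215×10^-5 K/W
R_mineral wool = ln(121.1/61.1)/(2π×0.0341×1) = 3.193 K/W
R_glass-fibre batt = ln(196.1/121.1)/(2π×0.038×1) = 2.019 K/W
R_outer film = 1/(h_o·2πr_oL) = 1/(15.9×2π×0.1961×1) = 0.05104 K/W
R_total = 5.263 K/W
Q = ΔT/R_total = 84/5.263
Q = 16 W/m
T_interface = T_inner − Q·ΣR(inner→interface) = 369 − 16×3.193

T ≈ 318 K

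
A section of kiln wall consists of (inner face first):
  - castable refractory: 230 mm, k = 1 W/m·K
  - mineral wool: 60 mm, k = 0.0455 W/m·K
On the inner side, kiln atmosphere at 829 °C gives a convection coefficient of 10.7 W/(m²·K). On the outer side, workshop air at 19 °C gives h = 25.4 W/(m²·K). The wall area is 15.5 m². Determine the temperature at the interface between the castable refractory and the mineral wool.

T ≈ 673 °C

Series thermal resistances:
R_inner film = 1/(h_i·A) = 1/(10.7×15.5) = 0.00603 K/W
R_castable refractory = L/(kA) = 0.23/(1×15.5) = 0.01484 K/W
R_mineral wool = L/(kA) = 0.06/(0.0455×15.5) = 0.08508 K/W
R_outer film = 1/(h_o·A) = 1/(25.4×15.5) = 0.00254 K/W
R_total = 0.1085 K/W;  Q = ΔT/R_total = 810/0.1085 = 7467 W
T_interface = T_inner − Q·ΣR(inner→interface) = 829 − 7470×0.02087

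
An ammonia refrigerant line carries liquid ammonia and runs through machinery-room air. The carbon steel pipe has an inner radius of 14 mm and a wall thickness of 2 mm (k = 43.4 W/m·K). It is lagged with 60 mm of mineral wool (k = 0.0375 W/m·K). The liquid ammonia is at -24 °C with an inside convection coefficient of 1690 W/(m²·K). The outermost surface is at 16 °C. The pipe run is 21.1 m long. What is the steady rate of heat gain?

Q ≈ 127 W

For a radial system each layer contributes R = ln(r_out/r_in)/(2πkL); films add R = 1/(hA).
R_inner film = 1/(h_i·2πr₁L) = 1/(1690×2π×0.014×21.1) = 3.188×10^-4 K/W
R_carbon steel pipe wall = ln(16/14)/(2π×43.4×21.1) = 2.321×10^-5 K/W
R_mineral wool = ln(76/16)/(2π×0.0375×21.1) = 0.3134 K/W
R_total = 0.3138 K/W
Q = ΔT/R_total = 40/0.3138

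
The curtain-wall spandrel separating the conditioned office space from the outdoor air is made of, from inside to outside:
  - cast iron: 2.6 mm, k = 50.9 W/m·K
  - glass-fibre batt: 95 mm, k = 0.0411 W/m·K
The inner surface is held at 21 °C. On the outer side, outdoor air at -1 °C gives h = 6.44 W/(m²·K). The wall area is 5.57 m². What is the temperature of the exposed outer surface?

T ≈ 0.385 °C

Treating each layer as a thermal resistance in series:
R_cast iron = L/(kA) = 0.0026/(50.9×5.57) = 9.171×10^-6 K/W
R_glass-fibre batt = L/(kA) = 0.095/(0.0411×5.57) = 0.415 K/W
R_outer film = 1/(h_o·A) = 1/(6.44×5.57) = 0.02788 K/W
R_total = 0.4429 K/W;  Q = ΔT/R_total = 22/0.4429 = 49.68 W
T_interface = T_inner − Q·ΣR(inner→interface) = 21 − 49.7×0.415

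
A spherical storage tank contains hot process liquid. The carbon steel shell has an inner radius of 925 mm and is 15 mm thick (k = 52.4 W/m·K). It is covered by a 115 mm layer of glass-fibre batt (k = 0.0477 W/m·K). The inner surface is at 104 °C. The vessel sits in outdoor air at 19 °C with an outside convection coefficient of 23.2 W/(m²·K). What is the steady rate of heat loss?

Spherical conduction: R = (1/r_in − 1/r_out)/(4πk) per layer; series-sum.
R_carbon steel shell = (1/0.925 − 1/0.94)/(4π×52.4) = 2.62×10^-5 K/W
R_glass-fibre batt = (1/0.94 − 1/1.055)/(4π×0.0477) = 0.1935 K/W
R_outer film = 1/(h·4πr_o²) = 1/(23.2×4π×1.055²) = 0.003082 K/W
R_total = 0.1966 K/W
Q = ΔT/R_total = 85/0.1966

Q ≈ 432 W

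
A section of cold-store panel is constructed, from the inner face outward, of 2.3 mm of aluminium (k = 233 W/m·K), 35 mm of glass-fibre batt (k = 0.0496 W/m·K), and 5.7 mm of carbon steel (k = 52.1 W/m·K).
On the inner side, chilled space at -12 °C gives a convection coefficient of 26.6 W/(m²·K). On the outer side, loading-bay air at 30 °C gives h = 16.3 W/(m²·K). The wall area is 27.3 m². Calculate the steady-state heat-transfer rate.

Q ≈ 1420 W

Treating each layer as a thermal resistance in series:
R_inner film = 1/(h_i·A) = 1/(26.6×27.3) = 0.001377 K/W
R_aluminium = L/(kA) = 0.0023/(233×27.3) = 3.616×10^-7 K/W
R_glass-fibre batt = L/(kA) = 0.035/(0.0496×27.3) = 0.02585 K/W
R_carbon steel = L/(kA) = 0.0057/(52.1×27.3) = 4.008×10^-6 K/W
R_outer film = 1/(h_o·A) = 1/(16.3×27.3) = 0.002247 K/W
R_total = 0.02948 K/W
Q = ΔT / R_total = 42 / 0.02948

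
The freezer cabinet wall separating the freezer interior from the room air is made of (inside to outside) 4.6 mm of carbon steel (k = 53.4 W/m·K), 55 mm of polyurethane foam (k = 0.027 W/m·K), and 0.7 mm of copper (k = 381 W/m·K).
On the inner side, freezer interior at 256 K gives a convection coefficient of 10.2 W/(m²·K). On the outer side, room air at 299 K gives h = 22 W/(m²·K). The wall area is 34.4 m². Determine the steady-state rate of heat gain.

Q ≈ 678 W

Using the resistance-network approach (series):
R_inner film = 1/(h_i·A) = 1/(10.2×34.4) = 0.00285 K/W
R_carbon steel = L/(kA) = 0.0046/(53.4×34.4) = 2.504×10^-6 K/W
R_polyurethane foam = L/(kA) = 0.055/(0.027×34.4) = 0.05922 K/W
R_copper = L/(kA) = 0.0007/(381×34.4) = 5.341×10^-8 K/W
R_outer film = 1/(h_o·A) = 1/(22×34.4) = 0.001321 K/W
R_total = 0.06339 K/W
Q = ΔT / R_total = 43 / 0.06339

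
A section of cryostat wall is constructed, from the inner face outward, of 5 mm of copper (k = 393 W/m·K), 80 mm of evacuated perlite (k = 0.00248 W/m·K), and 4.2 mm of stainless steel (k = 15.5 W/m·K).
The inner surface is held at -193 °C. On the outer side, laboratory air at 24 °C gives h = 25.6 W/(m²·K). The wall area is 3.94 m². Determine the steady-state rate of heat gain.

Q ≈ 26.5 W

Model the wall as resistances in series:
R_copper = L/(kA) = 0.005/(393×3.94) = 3.229×10^-6 K/W
R_evacuated perlite = L/(kA) = 0.08/(0.00248×3.94) = 8.187 K/W
R_stainless steel = L/(kA) = 0.0042/(15.5×3.94) = 6.877×10^-5 K/W
R_outer film = 1/(h_o·A) = 1/(25.6×3.94) = 0.009914 K/W
R_total = 8.197 K/W
Q = ΔT / R_total = 217 / 8.197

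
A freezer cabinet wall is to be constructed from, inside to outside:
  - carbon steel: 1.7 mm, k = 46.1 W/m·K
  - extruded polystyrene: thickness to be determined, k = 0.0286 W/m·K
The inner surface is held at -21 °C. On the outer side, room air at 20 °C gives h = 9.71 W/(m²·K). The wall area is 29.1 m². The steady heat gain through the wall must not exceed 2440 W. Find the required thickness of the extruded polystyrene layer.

Model the wall as resistances in series:
R_carbon steel = L/(kA) = 0.0017/(46.1×29.1) = 1.267×10^-6 K/W
R_outer film = 1/(h_o·A) = 1/(9.71×29.1) = 0.003539 K/W
Sum of the known resistances R_other = 0.00354 K/W
Required total resistance R_tot = ΔT/Q_allow = 41/2440 = 0.0168 K/W
R_extruded polystyrene = R_tot − R_other = 0.01326 K/W
L = R·k·A = 0.01326×0.0286×29.1

L ≈ 11 mm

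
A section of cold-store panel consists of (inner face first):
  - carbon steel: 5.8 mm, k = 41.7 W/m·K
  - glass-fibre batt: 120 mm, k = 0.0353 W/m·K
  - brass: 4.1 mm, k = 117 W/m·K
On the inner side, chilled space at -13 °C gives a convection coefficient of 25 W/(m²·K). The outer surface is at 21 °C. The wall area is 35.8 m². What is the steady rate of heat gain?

Q ≈ 354 W

Thermal resistances in series:
R_inner film = 1/(h_i·A) = 1/(25×35.8) = 0.001117 K/W
R_carbon steel = L/(kA) = 0.0058/(41.7×35.8) = 3.885×10^-6 K/W
R_glass-fibre batt = L/(kA) = 0.12/(0.0353×35.8) = 0.09496 K/W
R_brass = L/(kA) = 0.0041/(117×35.8) = 9.788×10^-7 K/W
R_total = 0.09608 K/W
Q = ΔT / R_total = 34 / 0.09608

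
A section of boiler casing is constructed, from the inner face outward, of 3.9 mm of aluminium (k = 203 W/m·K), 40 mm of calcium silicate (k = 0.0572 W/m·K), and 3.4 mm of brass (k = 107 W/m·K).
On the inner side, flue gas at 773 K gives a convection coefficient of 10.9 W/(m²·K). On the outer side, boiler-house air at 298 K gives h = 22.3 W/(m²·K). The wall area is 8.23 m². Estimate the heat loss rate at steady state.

Q ≈ 4680 W

Using the resistance-network approach (series):
R_inner film = 1/(h_i·A) = 1/(10.9×8.23) = 0.01115 K/W
R_aluminium = L/(kA) = 0.0039/(203×8.23) = 2.334×10^-6 K/W
R_calcium silicate = L/(kA) = 0.04/(0.0572×8.23) = 0.08497 K/W
R_brass = L/(kA) = 0.0034/(107×8.23) = 3.861×10^-6 K/W
R_outer film = 1/(h_o·A) = 1/(22.3×8.23) = 0.005449 K/W
R_total = 0.1016 K/W
Q = ΔT / R_total = 475 / 0.1016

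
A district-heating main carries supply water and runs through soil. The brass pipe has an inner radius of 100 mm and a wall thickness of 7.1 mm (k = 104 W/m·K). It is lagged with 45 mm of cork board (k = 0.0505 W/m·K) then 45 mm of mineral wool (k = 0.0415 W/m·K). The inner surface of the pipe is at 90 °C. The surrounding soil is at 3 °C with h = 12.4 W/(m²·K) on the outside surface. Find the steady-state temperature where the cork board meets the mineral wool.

Cylindrical conduction, so R = ln(r₂/r₁)/(2πkL) per layer, in series:
R_brass pipe wall = ln(107.1/100)/(2π×104×1) = 1.05×10^-4 K/W
R_cork board = ln(152.1/107.1)/(2π×0.0505×1) = 1.105 K/W
R_mineral wool = ln(197.1/152.1)/(2π×0.0415×1) = 0.9939 K/W
R_outer film = 1/(h_o·2πr_oL) = 1/(12.4×2π×0.1971×1) = 0.06512 K/W
R_total = 2.165 K/W
Q = ΔT/R_total = 87/2.165
Q = 40.2 W/m
T_interface = T_inner − Q·ΣR(inner→interface) = 90 − 40.2×1.106

T ≈ 45.6 °C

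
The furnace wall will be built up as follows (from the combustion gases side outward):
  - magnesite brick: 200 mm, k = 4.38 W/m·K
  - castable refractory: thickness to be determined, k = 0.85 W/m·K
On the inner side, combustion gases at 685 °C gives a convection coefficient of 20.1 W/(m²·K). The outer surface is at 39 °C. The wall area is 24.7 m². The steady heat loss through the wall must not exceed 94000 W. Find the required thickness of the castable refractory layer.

L ≈ 63.2 mm

Model the wall as resistances in series:
R_inner film = 1/(h_i·A) = 1/(20.1×24.7) = 0.002014 K/W
R_magnesite brick = L/(kA) = 0.2/(4.38×24.7) = 0.001849 K/W
Sum of the known resistances R_other = 0.003863 K/W
Required total resistance R_tot = ΔT/Q_allow = 646/94000 = 0.006872 K/W
R_castable refractory = R_tot − R_other = 0.003009 K/W
L = R·k·A = 0.003009×0.85×24.7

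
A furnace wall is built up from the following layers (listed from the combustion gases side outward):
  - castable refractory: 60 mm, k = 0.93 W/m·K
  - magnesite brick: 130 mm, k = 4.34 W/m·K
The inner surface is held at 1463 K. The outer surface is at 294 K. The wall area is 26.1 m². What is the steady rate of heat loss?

Q ≈ 323000 W

Treating each layer as a thermal resistance in series:
R_castable refractory = L/(kA) = 0.06/(0.93×26.1) = 0.002472 K/W
R_magnesite brick = L/(kA) = 0.13/(4.34×26.1) = 0.001148 K/W
R_total = 0.00362 K/W
Q = ΔT / R_total = 1169 / 0.00362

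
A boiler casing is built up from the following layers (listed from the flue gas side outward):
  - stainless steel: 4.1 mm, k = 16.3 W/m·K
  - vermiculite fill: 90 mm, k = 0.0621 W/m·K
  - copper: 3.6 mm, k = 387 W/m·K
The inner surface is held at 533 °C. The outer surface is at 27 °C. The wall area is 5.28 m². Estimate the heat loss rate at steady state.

Using the resistance-network approach (series):
R_stainless steel = L/(kA) = 0.0041/(16.3×5.28) = 4.764×10^-5 K/W
R_vermiculite fill = L/(kA) = 0.09/(0.0621×5.28) = 0.2745 K/W
R_copper = L/(kA) = 0.0036/(387×5.28) = 1.762×10^-6 K/W
R_total = 0.2745 K/W
Q = ΔT / R_total = 506 / 0.2745

Q ≈ 1840 W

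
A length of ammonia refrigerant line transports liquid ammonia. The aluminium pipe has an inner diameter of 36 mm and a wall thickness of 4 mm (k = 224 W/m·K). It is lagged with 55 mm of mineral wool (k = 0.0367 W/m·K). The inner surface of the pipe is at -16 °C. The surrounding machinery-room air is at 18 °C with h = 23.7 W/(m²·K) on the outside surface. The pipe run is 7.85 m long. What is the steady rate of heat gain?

For a radial system each layer contributes R = ln(r_out/r_in)/(2πkL); films add R = 1/(hA).
R_aluminium pipe wall = ln(22/18)/(2π×224×7.85) = 1.816×10^-5 K/W
R_mineral wool = ln(77/22)/(2π×0.0367×7.85) = 0.6921 K/W
R_outer film = 1/(h_o·2πr_oL) = 1/(23.7×2π×0.077×7.85) = 0.01111 K/W
R_total = 0.7032 K/W
Q = ΔT/R_total = 34/0.7032

Q ≈ 48.4 W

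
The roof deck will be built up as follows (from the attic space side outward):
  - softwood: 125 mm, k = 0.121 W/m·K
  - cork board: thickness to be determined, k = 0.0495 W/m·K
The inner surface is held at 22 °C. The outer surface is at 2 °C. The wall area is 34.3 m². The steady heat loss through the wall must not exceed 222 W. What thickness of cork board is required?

L ≈ 102 mm

Series thermal resistances:
R_softwood = L/(kA) = 0.125/(0.121×34.3) = 0.03012 K/W
Sum of the known resistances R_other = 0.03012 K/W
Required total resistance R_tot = ΔT/Q_allow = 20/222 = 0.09009 K/W
R_cork board = R_tot − R_other = 0.05997 K/W
L = R·k·A = 0.05997×0.0495×34.3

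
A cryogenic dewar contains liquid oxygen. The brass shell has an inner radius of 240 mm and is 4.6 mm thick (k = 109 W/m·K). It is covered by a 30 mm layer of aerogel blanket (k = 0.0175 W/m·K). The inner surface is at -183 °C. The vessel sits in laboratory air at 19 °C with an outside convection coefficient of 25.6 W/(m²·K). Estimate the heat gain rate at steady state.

Radial (spherical) resistances in series:
R_brass shell = (1/0.24 − 1/0.2446)/(4π×109) = 5.721×10^-5 K/W
R_aerogel blanket = (1/0.2446 − 1/0.2746)/(4π×0.0175) = 2.031 K/W
R_outer film = 1/(h·4πr_o²) = 1/(25.6×4π×0.2746²) = 0.04122 K/W
R_total = 2.072 K/W
Q = ΔT/R_total = 202/2.072

Q ≈ 97.5 W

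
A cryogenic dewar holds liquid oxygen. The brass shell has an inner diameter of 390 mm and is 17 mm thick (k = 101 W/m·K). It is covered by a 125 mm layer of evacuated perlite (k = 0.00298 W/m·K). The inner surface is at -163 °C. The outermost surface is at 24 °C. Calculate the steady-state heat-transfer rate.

Q ≈ 4 W

For a spherical shell R = (1/r₁ − 1/r₂)/(4πk); film R = 1/(h·4πr²). In series:
R_brass shell = (1/0.195 − 1/0.212)/(4π×101) = 3.24×10^-4 K/W
R_evacuated perlite = (1/0.212 − 1/0.337)/(4π×0.00298) = 46.72 K/W
R_total = 46.72 K/W
Q = ΔT/R_total = 187/46.72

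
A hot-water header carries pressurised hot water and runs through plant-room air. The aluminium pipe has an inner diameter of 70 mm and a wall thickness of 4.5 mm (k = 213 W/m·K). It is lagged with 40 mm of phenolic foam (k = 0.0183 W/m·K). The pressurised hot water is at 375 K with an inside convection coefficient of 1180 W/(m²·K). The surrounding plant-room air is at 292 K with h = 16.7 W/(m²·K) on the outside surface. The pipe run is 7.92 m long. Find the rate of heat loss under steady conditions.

Q ≈ 106 W

Radial resistances (cylindrical: R_cond = ln(r_o/r_i)/(2πkL), R_conv = 1/(h·2πrL)):
R_inner film = 1/(h_i·2πr₁L) = 1/(1180×2π×0.035×7.92) = 4.866×10^-4 K/W
R_aluminium pipe wall = ln(39.5/35)/(2π×213×7.92) = 1.141×10^-5 K/W
R_phenolic foam = ln(79.5/39.5)/(2π×0.0183×7.92) = 0.7681 K/W
R_outer film = 1/(h_o·2πr_oL) = 1/(16.7×2π×0.0795×7.92) = 0.01514 K/W
R_total = 0.7837 K/W
Q = ΔT/R_total = 83/0.7837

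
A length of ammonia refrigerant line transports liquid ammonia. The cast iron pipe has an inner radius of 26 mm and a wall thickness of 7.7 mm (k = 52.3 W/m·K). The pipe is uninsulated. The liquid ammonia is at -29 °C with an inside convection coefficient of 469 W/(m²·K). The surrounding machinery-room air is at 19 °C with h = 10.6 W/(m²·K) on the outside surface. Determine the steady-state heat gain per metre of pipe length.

q′ ≈ 104 W/m

Per-layer cylindrical resistances, series-summed:
R_inner film = 1/(h_i·2πr₁L) = 1/(469×2π×0.026×1) = 0.01305 K/W
R_cast iron pipe wall = ln(33.7/26)/(2π×52.3×1) = 7.894×10^-4 K/W
R_outer film = 1/(h_o·2πr_oL) = 1/(10.6×2π×0.0337×1) = 0.4455 K/W
R_total = 0.4594 K/W
Q = ΔT/R_total = 48/0.4594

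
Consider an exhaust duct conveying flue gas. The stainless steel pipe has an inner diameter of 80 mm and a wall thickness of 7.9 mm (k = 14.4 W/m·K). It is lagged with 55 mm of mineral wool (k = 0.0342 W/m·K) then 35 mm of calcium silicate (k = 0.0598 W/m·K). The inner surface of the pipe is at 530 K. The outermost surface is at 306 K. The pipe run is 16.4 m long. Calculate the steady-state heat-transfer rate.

Cylindrical conduction, so R = ln(r₂/r₁)/(2πkL) per layer, in series:
R_stainless steel pipe wall = ln(47.9/40)/(2π×14.4×16.4) = 1.215×10^-4 K/W
R_mineral wool = ln(102.9/47.9)/(2π×0.0342×16.4) = 0.217 K/W
R_calcium silicate = ln(137.9/102.9)/(2π×0.0598×16.4) = 0.04751 K/W
R_total = 0.2646 K/W
Q = ΔT/R_total = 224/0.2646

Q ≈ 847 W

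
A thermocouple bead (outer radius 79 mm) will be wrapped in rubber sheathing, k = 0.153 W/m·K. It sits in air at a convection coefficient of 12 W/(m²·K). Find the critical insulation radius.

For a sphere r_cr = 2k/h = 2×0.153/12
r_cr = 25.5 mm; since the bare radius (79 mm) is above r_cr, any added insulation will reduce heat loss.

r_cr ≈ 25.5 mm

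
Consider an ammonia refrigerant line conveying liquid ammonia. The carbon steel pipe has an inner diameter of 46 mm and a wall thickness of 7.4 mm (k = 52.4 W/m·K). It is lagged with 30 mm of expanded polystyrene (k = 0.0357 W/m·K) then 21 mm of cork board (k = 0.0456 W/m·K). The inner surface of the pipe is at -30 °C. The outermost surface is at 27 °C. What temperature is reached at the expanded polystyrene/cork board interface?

T ≈ 12.5 °C

Per-layer cylindrical resistances, series-summed:
R_carbon steel pipe wall = ln(30.4/23)/(2π×52.4×1) = 8.473×10^-4 K/W
R_expanded polystyrene = ln(60.4/30.4)/(2π×0.0357×1) = 3.061 K/W
R_cork board = ln(81.4/60.4)/(2π×0.0456×1) = 1.041 K/W
R_total = 4.103 K/W
Q = ΔT/R_total = 57/4.103
Q = 13.9 W/m
T_interface = T_inner + Q·ΣR(inner→interface) = -30 + 13.9×3.062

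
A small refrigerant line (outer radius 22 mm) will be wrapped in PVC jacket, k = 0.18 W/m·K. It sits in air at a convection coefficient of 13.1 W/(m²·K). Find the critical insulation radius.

r_cr ≈ 13.7 mm

For a cylinder r_cr = k/h = 0.18/13.1
r_cr = 13.7 mm; since the bare radius (22 mm) is above r_cr, any added insulation will reduce heat loss.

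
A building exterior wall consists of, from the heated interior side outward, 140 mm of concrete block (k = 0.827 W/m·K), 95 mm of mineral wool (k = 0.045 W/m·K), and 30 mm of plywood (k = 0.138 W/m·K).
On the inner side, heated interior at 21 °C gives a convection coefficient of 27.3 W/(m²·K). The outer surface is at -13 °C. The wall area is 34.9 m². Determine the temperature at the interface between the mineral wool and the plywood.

Model the wall as resistances in series:
R_inner film = 1/(h_i·A) = 1/(27.3×34.9) = 0.00105 K/W
R_concrete block = L/(kA) = 0.14/(0.827×34.9) = 0.004851 K/W
R_mineral wool = L/(kA) = 0.095/(0.045×34.9) = 0.06049 K/W
R_plywood = L/(kA) = 0.03/(0.138×34.9) = 0.006229 K/W
R_total = 0.07262 K/W;  Q = ΔT/R_total = 34/0.07262 = 468.2 W
T_interface = T_inner − Q·ΣR(inner→interface) = 21 − 468×0.06639

T ≈ -10.1 °C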